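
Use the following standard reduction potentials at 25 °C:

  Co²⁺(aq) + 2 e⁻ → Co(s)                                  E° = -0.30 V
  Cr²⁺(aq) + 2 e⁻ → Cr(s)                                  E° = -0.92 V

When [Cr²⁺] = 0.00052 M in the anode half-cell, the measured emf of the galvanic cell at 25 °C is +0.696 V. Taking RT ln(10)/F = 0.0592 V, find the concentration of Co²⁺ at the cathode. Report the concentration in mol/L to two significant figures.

0.19 M

Co²⁺/Co is the cathode, Cr²⁺/Cr the anode: E°cell = +0.62 V, n = 2.
Overall reaction: Co²⁺(aq) + Cr(s) → Co(s) + Cr²⁺(aq); Q = [Cr²⁺]^1/[Co²⁺]^1.
From E = E° − (0.0592/n) log Q: log Q = (E° − E)·n/0.0592 = (+0.62 − (+0.696))·2/0.0592 = -2.5676.
So 1·log[Co²⁺] = 1·log(0.00052) − log Q = -3.2840 − (-2.5676) = -0.7164; [Co²⁺] = 10^(-0.7164) ≈ 0.19 M.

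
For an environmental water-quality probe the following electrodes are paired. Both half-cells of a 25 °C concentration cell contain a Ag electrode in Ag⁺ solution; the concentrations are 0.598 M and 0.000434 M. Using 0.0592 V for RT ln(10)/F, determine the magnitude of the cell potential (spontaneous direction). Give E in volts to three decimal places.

+0.186 V

For a concentration cell E°cell = 0. The 0.598 M side is the cathode (reduction is favoured where [Ag⁺] is higher).
With n = 1, E = −(0.0592/1) log([Ag⁺]ₐₙ/[Ag⁺]꜀ₐₜ) = −(0.0592/1) log(0.000434/0.598) = −(0.0592/1)(-3.139) = +0.186 V.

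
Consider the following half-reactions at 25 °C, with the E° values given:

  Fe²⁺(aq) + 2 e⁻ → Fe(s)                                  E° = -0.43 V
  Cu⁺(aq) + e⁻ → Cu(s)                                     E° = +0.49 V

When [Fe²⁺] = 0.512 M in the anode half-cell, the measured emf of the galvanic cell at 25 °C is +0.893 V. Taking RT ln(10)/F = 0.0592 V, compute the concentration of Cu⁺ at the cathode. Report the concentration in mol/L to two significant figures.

Cu⁺/Cu is the cathode, Fe²⁺/Fe the anode: E°cell = +0.92 V, n = 2.
Overall reaction: 2 Cu⁺(aq) + Fe(s) → 2 Cu(s) + Fe²⁺(aq); Q = [Fe²⁺]^1/[Cu⁺]^2.
From E = E° − (0.0592/n) log Q: log Q = (E° − E)·n/0.0592 = (+0.92 − (+0.893))·2/0.0592 = 0.9122.
So 2·log[Cu⁺] = 1·log(0.512) − log Q = -0.2907 − (0.9122) = -1.2029; log[Cu⁺] = -1.2029 / 2 = -0.6015; [Cu⁺] = 10^(-0.6015) ≈ 0.25 M.

0.25 M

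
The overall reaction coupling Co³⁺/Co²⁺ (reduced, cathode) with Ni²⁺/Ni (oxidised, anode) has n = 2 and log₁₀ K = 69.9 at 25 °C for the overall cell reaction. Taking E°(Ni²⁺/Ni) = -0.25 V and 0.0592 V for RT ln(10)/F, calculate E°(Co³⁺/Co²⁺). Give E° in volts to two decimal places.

+1.82 V

E°cell = (0.0592/n)·log K = (0.0592/2)(69.9) = +2.069 V.
Since Co³⁺/Co²⁺ is the cathode and Ni²⁺/Ni the anode, E°cell = E°(Co³⁺/Co²⁺) − E°(Ni²⁺/Ni).
So E°(Co³⁺/Co²⁺) = E°cell + E°(Ni²⁺/Ni) = +2.069 + (-0.25) = +1.82 V.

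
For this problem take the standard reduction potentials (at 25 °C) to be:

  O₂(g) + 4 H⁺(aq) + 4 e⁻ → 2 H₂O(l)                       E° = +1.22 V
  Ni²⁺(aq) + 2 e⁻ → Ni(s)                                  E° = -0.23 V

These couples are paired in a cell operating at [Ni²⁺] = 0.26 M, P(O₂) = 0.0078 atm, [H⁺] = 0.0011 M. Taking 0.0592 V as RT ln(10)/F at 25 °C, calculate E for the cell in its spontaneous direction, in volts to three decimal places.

+1.261 V

O₂/H₂O is the cathode (higher E°), Ni²⁺/Ni the anode: E°cell = +1.22 − (-0.23) = +1.45 V, n = 4.
Overall: O₂(g) + 4 H⁺(aq) + 2 Ni(s) → 2 H₂O(l) + 2 Ni²⁺(aq)
Q = [Ni²⁺]^2 / (P(O₂)·[H⁺]^4); log Q = 12.772.
E = E° − (0.0592/n) log Q = +1.45 − (0.0592/4)(12.772) = +1.261 V.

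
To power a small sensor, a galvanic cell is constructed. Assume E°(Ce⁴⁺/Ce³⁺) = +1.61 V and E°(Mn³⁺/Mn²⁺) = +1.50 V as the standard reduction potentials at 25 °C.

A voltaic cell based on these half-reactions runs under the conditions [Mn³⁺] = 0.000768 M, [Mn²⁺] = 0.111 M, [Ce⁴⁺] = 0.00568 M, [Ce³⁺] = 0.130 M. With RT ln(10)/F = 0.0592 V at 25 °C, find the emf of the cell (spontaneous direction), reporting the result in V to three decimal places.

+0.157 V

Ce⁴⁺/Ce³⁺ is the cathode (higher E°), Mn³⁺/Mn²⁺ the anode: E°cell = +1.61 − (+1.50) = +0.11 V, n = 1.
Overall: Ce⁴⁺(aq) + Mn²⁺(aq) → Ce³⁺(aq) + Mn³⁺(aq)
Q = [Ce³⁺]·[Mn³⁺] / ([Ce⁴⁺]·[Mn²⁺]); log Q = -0.800.
E = E° − (0.0592/n) log Q = +0.11 − (0.0592/1)(-0.800) = +0.157 V.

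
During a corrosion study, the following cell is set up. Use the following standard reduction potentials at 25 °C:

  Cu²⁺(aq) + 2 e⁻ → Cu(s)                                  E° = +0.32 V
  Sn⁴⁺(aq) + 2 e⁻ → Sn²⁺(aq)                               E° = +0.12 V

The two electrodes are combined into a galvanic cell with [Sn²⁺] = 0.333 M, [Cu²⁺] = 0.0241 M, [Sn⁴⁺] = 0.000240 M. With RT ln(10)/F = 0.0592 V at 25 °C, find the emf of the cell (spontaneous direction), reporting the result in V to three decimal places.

Cu²⁺/Cu is the cathode (higher E°), Sn⁴⁺/Sn²⁺ the anode: E°cell = +0.32 − (+0.12) = +0.20 V, n = 2.
Overall: Cu²⁺(aq) + Sn²⁺(aq) → Cu(s) + Sn⁴⁺(aq)
Q = [Sn⁴⁺] / ([Cu²⁺]·[Sn²⁺]); log Q = -1.524.
E = E° − (0.0592/n) log Q = +0.20 − (0.0592/2)(-1.524) = +0.245 V.

+0.245 V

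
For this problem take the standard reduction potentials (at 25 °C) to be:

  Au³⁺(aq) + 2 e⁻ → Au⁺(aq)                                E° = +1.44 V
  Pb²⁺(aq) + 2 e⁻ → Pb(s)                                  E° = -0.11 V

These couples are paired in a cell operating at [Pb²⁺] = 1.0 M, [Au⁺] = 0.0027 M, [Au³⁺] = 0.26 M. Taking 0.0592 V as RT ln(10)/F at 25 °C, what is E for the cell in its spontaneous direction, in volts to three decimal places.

Au³⁺/Au⁺ is the cathode (higher E°), Pb²⁺/Pb the anode: E°cell = +1.44 − (-0.11) = +1.55 V, n = 2.
Overall: Au³⁺(aq) + Pb(s) → Au⁺(aq) + Pb²⁺(aq)
Q = [Au⁺]·[Pb²⁺] / ([Au³⁺]); log Q = -1.984.
E = E° − (0.0592/n) log Q = +1.55 − (0.0592/2)(-1.984) = +1.609 V.

+1.609 V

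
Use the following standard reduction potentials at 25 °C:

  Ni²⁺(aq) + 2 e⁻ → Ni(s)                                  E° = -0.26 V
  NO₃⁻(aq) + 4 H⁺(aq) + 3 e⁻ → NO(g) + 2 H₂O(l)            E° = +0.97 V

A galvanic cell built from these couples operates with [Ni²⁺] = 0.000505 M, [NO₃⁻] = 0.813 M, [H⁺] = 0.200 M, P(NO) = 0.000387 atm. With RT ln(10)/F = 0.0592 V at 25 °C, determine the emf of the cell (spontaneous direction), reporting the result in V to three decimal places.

+1.338 V

NO₃⁻/NO is the cathode (higher E°), Ni²⁺/Ni the anode: E°cell = +0.97 − (-0.26) = +1.23 V, n = 6.
Overall: 2 NO₃⁻(aq) + 8 H⁺(aq) + 3 Ni(s) → 2 NO(g) + 4 H₂O(l) + 3 Ni²⁺(aq)
Q = P(NO)^2·[Ni²⁺]^3 / ([NO₃⁻]^2·[H⁺]^8); log Q = -10.943.
E = E° − (0.0592/n) log Q = +1.23 − (0.0592/6)(-10.943) = +1.338 V.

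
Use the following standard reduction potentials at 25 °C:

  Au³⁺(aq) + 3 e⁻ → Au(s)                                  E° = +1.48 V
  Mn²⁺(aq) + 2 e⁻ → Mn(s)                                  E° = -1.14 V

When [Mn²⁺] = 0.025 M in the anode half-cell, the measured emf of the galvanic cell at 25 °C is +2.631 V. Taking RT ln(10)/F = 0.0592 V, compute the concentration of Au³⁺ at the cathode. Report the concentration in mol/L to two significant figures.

Au³⁺/Au is the cathode, Mn²⁺/Mn the anode: E°cell = +2.62 V, n = 6.
Overall reaction: 2 Au³⁺(aq) + 3 Mn(s) → 2 Au(s) + 3 Mn²⁺(aq); Q = [Mn²⁺]^3/[Au³⁺]^2.
From E = E° − (0.0592/n) log Q: log Q = (E° − E)·n/0.0592 = (+2.62 − (+2.631))·6/0.0592 = -1.1149.
So 2·log[Au³⁺] = 3·log(0.025) − log Q = -4.8062 − (-1.1149) = -3.6913; log[Au³⁺] = -3.6913 / 2 = -1.8457; [Au³⁺] = 10^(-1.8457) ≈ 0.014 M.

0.014 M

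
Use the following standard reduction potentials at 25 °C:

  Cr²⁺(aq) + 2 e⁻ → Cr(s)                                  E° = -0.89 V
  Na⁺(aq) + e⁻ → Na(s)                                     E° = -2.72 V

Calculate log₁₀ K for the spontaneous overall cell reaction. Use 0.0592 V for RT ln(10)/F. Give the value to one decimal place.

61.8

Cathode: Cr²⁺/Cr; anode: Na⁺/Na. E°cell = +1.83 V, n = 2.
log K = nE°cell / 0.0592 = (2)(+1.83) / 0.0592 = 61.8.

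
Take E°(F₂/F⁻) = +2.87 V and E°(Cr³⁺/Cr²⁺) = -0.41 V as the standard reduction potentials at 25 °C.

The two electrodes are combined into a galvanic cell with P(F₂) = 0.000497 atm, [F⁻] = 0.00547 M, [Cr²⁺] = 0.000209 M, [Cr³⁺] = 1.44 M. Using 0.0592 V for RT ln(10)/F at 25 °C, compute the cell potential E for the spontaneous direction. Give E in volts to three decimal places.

+3.089 V

F₂/F⁻ is the cathode (higher E°), Cr³⁺/Cr²⁺ the anode: E°cell = +2.87 − (-0.41) = +3.28 V, n = 2.
Overall: F₂(g) + 2 Cr²⁺(aq) → 2 F⁻(aq) + 2 Cr³⁺(aq)
Q = [F⁻]^2·[Cr³⁺]^2 / (P(F₂)·[Cr²⁺]^2); log Q = 6.456.
E = E° − (0.0592/n) log Q = +3.28 − (0.0592/2)(6.456) = +3.089 V.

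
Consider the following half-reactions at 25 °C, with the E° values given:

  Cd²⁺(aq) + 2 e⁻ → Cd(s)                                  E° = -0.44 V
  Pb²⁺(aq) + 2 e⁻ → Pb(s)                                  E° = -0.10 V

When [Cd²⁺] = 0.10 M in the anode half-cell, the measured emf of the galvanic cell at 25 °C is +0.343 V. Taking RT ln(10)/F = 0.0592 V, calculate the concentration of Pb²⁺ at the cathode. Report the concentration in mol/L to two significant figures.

0.13 M

Pb²⁺/Pb is the cathode, Cd²⁺/Cd the anode: E°cell = +0.34 V, n = 2.
Overall reaction: Pb²⁺(aq) + Cd(s) → Pb(s) + Cd²⁺(aq); Q = [Cd²⁺]^1/[Pb²⁺]^1.
From E = E° − (0.0592/n) log Q: log Q = (E° − E)·n/0.0592 = (+0.34 − (+0.343))·2/0.0592 = -0.1014.
So 1·log[Pb²⁺] = 1·log(0.1) − log Q = -1.0000 − (-0.1014) = -0.8986; [Pb²⁺] = 10^(-0.8986) ≈ 0.13 M.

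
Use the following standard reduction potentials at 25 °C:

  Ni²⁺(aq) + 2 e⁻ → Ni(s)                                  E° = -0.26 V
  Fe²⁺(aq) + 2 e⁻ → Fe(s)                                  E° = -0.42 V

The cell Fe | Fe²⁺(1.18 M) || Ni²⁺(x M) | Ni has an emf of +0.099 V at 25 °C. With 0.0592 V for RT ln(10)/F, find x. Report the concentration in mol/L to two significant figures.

0.010 M

Ni²⁺/Ni is the cathode, Fe²⁺/Fe the anode: E°cell = +0.16 V, n = 2.
Overall reaction: Ni²⁺(aq) + Fe(s) → Ni(s) + Fe²⁺(aq); Q = [Fe²⁺]^1/[Ni²⁺]^1.
From E = E° − (0.0592/n) log Q: log Q = (E° − E)·n/0.0592 = (+0.16 − (+0.099))·2/0.0592 = 2.0608.
So 1·log[Ni²⁺] = 1·log(1.18) − log Q = 0.0719 − (2.0608) = -1.9889; [Ni²⁺] = 10^(-1.9889) ≈ 0.010 M.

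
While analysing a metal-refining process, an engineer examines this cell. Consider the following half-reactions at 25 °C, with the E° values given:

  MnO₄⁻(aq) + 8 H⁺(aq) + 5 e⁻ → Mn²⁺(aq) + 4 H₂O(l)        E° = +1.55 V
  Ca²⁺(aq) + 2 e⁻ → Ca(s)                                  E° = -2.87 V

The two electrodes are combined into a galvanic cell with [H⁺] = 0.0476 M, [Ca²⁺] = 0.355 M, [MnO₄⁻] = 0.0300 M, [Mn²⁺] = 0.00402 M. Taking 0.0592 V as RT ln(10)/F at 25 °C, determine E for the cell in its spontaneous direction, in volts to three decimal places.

+4.318 V

MnO₄⁻/Mn²⁺ is the cathode (higher E°), Ca²⁺/Ca the anode: E°cell = +1.55 − (-2.87) = +4.42 V, n = 10.
Overall: 2 MnO₄⁻(aq) + 16 H⁺(aq) + 5 Ca(s) → 2 Mn²⁺(aq) + 8 H₂O(l) + 5 Ca²⁺(aq)
Q = [Mn²⁺]^2·[Ca²⁺]^5 / ([MnO₄⁻]^2·[H⁺]^16); log Q = 17.164.
E = E° − (0.0592/n) log Q = +4.42 − (0.0592/10)(17.164) = +4.318 V.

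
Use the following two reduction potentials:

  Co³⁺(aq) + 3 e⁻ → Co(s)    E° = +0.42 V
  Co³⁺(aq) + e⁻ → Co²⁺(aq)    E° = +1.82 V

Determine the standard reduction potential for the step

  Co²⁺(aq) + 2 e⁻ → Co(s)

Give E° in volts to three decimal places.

-0.280 V

Sequential free energies add, so n₃E°₃ = n₁E°₁ + n₂E°₂.
With n₃ = 3, and the known step contributing 1×(+1.82) V, the unknown satisfies 2·E° = 3×(+0.42) − 1×(+1.82) = -0.560.
E° = -0.560 / 2 = -0.280 V.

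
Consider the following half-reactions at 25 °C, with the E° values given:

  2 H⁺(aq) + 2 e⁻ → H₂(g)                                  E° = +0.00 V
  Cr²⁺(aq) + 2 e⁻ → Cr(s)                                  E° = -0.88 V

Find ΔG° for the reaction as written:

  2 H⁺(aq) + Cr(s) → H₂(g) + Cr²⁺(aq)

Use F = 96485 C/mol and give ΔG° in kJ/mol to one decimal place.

As written, H⁺/H₂ is reduced (cathode) and Cr²⁺/Cr is oxidised (anode), so E°cell = (+0.00) − (-0.88) = +0.88 V.
Balancing electrons gives n = 2.
ΔG° = −nFE° = −(2)(96485)(+0.88) = -169,814 J = -169.8 kJ/mol.

-169.8 kJ/mol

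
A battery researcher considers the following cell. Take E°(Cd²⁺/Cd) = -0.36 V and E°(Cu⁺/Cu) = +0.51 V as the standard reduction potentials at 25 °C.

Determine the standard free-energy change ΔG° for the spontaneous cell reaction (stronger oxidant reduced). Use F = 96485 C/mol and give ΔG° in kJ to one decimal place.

-167.9 kJ

Cu⁺/Cu (E° = +0.51 V) is the cathode; Cd²⁺/Cd (E° = -0.36 V) is the anode, so E°cell = +0.87 V.
Balancing electrons gives n = 2 (lcm of 1 and 2).
ΔG° = −nFE° = −(2)(96485)(+0.87) = -167,884 J = -167.9 kJ.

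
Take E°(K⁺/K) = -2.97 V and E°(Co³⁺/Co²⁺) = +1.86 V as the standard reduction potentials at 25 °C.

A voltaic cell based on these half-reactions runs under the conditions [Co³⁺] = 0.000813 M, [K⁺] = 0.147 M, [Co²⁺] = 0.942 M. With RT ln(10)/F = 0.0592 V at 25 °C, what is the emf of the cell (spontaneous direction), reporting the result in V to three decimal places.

+4.698 V

Co³⁺/Co²⁺ is the cathode (higher E°), K⁺/K the anode: E°cell = +1.86 − (-2.97) = +4.83 V, n = 1.
Overall: Co³⁺(aq) + K(s) → Co²⁺(aq) + K⁺(aq)
Q = [Co²⁺]·[K⁺] / ([Co³⁺]); log Q = 2.231.
E = E° − (0.0592/n) log Q = +4.83 − (0.0592/1)(2.231) = +4.698 V.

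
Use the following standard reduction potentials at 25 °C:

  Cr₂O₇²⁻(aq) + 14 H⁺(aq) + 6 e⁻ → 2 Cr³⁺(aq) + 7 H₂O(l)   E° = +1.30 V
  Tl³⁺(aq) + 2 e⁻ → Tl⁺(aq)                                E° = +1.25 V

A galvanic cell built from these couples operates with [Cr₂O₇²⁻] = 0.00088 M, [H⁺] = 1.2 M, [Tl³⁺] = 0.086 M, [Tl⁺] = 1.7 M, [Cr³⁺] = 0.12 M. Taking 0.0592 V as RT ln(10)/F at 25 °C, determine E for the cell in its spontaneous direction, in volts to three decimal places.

Cr₂O₇²⁻/Cr³⁺ is the cathode (higher E°), Tl³⁺/Tl⁺ the anode: E°cell = +1.30 − (+1.25) = +0.05 V, n = 6.
Overall: Cr₂O₇²⁻(aq) + 14 H⁺(aq) + 3 Tl⁺(aq) → 2 Cr³⁺(aq) + 7 H₂O(l) + 3 Tl³⁺(aq)
Q = [Cr³⁺]^2·[Tl³⁺]^3 / ([Cr₂O₇²⁻]·[H⁺]^14·[Tl⁺]^3); log Q = -3.783.
E = E° − (0.0592/n) log Q = +0.05 − (0.0592/6)(-3.783) = +0.087 V.

+0.087 V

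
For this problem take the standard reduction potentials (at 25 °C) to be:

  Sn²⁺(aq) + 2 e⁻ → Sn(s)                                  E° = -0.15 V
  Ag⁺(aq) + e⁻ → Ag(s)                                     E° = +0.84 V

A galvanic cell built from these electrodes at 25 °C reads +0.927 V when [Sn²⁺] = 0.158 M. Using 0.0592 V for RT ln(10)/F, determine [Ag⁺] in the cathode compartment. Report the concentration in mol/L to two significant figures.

0.034 M

Ag⁺/Ag is the cathode, Sn²⁺/Sn the anode: E°cell = +0.99 V, n = 2.
Overall reaction: 2 Ag⁺(aq) + Sn(s) → 2 Ag(s) + Sn²⁺(aq); Q = [Sn²⁺]^1/[Ag⁺]^2.
From E = E° − (0.0592/n) log Q: log Q = (E° − E)·n/0.0592 = (+0.99 − (+0.927))·2/0.0592 = 2.1284.
So 2·log[Ag⁺] = 1·log(0.158) − log Q = -0.8013 − (2.1284) = -2.9297; log[Ag⁺] = -2.9297 / 2 = -1.4648; [Ag⁺] = 10^(-1.4648) ≈ 0.034 M.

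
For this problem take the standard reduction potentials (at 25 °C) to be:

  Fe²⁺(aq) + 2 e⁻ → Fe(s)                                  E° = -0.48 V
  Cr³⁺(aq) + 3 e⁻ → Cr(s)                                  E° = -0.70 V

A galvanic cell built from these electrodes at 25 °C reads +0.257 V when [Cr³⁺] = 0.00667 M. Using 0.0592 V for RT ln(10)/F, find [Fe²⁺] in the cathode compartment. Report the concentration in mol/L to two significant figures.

Fe²⁺/Fe is the cathode, Cr³⁺/Cr the anode: E°cell = +0.22 V, n = 6.
Overall reaction: 3 Fe²⁺(aq) + 2 Cr(s) → 3 Fe(s) + 2 Cr³⁺(aq); Q = [Cr³⁺]^2/[Fe²⁺]^3.
From E = E° − (0.0592/n) log Q: log Q = (E° − E)·n/0.0592 = (+0.22 − (+0.257))·6/0.0592 = -3.7500.
So 3·log[Fe²⁺] = 2·log(0.00667) − log Q = -4.3517 − (-3.7500) = -0.6017; log[Fe²⁺] = -0.6017 / 3 = -0.2006; [Fe²⁺] = 10^(-0.2006) ≈ 0.63 M.

0.63 M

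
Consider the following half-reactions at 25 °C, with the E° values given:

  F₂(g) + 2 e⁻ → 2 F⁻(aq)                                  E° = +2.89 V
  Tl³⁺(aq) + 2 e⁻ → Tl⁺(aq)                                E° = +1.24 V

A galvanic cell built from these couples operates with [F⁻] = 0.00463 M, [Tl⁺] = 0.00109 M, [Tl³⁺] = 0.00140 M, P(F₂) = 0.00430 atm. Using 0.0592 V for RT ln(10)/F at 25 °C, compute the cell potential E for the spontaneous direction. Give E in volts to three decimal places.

+1.715 V

F₂/F⁻ is the cathode (higher E°), Tl³⁺/Tl⁺ the anode: E°cell = +2.89 − (+1.24) = +1.65 V, n = 2.
Overall: F₂(g) + Tl⁺(aq) → 2 F⁻(aq) + Tl³⁺(aq)
Q = [F⁻]^2·[Tl³⁺] / (P(F₂)·[Tl⁺]); log Q = -2.194.
E = E° − (0.0592/n) log Q = +1.65 − (0.0592/2)(-2.194) = +1.715 V.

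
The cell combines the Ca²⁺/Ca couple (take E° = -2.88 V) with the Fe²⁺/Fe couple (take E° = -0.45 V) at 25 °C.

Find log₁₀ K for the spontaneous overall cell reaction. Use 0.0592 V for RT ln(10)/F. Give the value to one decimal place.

Cathode: Fe²⁺/Fe; anode: Ca²⁺/Ca. E°cell = +2.43 V, n = 2.
log K = nE°cell / 0.0592 = (2)(+2.43) / 0.0592 = 82.1.

82.1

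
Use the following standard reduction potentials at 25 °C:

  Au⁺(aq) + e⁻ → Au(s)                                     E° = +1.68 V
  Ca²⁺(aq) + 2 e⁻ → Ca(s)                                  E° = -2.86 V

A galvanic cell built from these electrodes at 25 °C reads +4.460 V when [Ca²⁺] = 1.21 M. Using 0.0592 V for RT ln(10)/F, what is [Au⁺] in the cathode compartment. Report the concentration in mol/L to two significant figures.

Au⁺/Au is the cathode, Ca²⁺/Ca the anode: E°cell = +4.54 V, n = 2.
Overall reaction: 2 Au⁺(aq) + Ca(s) → 2 Au(s) + Ca²⁺(aq); Q = [Ca²⁺]^1/[Au⁺]^2.
From E = E° − (0.0592/n) log Q: log Q = (E° − E)·n/0.0592 = (+4.54 − (+4.460))·2/0.0592 = 2.7027.
So 2·log[Au⁺] = 1·log(1.21) − log Q = 0.0828 − (2.7027) = -2.6199; log[Au⁺] = -2.6199 / 2 = -1.3099; [Au⁺] = 10^(-1.3099) ≈ 0.049 M.

0.049 M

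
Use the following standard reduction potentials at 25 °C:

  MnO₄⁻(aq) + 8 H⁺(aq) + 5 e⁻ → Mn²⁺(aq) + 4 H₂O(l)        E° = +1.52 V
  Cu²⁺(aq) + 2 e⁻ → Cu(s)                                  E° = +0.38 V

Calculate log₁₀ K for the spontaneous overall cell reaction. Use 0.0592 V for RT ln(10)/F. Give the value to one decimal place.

Cathode: MnO₄⁻/Mn²⁺; anode: Cu²⁺/Cu. E°cell = +1.14 V, n = 10.
log K = nE°cell / 0.0592 = (10)(+1.14) / 0.0592 = 192.6.

192.6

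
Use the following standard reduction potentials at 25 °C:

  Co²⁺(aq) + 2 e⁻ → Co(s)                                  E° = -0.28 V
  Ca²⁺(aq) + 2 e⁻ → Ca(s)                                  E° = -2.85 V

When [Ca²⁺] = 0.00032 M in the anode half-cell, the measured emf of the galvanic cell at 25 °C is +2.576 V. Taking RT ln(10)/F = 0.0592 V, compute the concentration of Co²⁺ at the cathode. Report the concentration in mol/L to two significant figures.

Co²⁺/Co is the cathode, Ca²⁺/Ca the anode: E°cell = +2.57 V, n = 2.
Overall reaction: Co²⁺(aq) + Ca(s) → Co(s) + Ca²⁺(aq); Q = [Ca²⁺]^1/[Co²⁺]^1.
From E = E° − (0.0592/n) log Q: log Q = (E° − E)·n/0.0592 = (+2.57 − (+2.576))·2/0.0592 = -0.2027.
So 1·log[Co²⁺] = 1·log(0.00032) − log Q = -3.4949 − (-0.2027) = -3.2922; [Co²⁺] = 10^(-3.2922) ≈ 0.00051 M.

0.00051 M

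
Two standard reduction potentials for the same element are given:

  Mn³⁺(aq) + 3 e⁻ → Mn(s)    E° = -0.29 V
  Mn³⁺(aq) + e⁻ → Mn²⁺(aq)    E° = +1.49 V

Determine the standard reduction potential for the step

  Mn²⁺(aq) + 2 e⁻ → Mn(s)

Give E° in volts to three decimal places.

-1.180 V

Sequential free energies add, so n₃E°₃ = n₁E°₁ + n₂E°₂.
With n₃ = 3, and the known step contributing 1×(+1.49) V, the unknown satisfies 2·E° = 3×(-0.29) − 1×(+1.49) = -2.360.
E° = -2.360 / 2 = -1.180 V.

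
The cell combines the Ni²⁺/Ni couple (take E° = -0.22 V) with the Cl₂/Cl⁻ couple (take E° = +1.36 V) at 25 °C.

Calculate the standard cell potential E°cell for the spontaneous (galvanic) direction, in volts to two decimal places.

+1.58 V

The Cl₂/Cl⁻ couple has the higher reduction potential, so it is the cathode; Ni²⁺/Ni is oxidised at the anode.
E°cell = E°(cathode) − E°(anode) = (+1.36) − (-0.22) = +1.58 V.
Since E°cell > 0, the reaction is spontaneous under standard conditions.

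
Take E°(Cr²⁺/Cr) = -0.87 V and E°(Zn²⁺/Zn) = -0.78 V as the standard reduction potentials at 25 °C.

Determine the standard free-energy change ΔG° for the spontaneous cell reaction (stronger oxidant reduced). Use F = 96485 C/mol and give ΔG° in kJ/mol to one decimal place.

-17.4 kJ/mol

Zn²⁺/Zn (E° = -0.78 V) is the cathode; Cr²⁺/Cr (E° = -0.87 V) is the anode, so E°cell = +0.09 V.
Balancing electrons gives n = 2 (lcm of 2 and 2).
ΔG° = −nFE° = −(2)(96485)(+0.09) = -17,367 J = -17.4 kJ/mol.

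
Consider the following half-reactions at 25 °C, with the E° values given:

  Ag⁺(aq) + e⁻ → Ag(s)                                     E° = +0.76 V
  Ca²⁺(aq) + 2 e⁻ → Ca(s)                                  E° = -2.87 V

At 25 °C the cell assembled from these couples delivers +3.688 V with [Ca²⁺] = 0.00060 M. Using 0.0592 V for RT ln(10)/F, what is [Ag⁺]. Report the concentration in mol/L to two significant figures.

0.23 M

Ag⁺/Ag is the cathode, Ca²⁺/Ca the anode: E°cell = +3.63 V, n = 2.
Overall reaction: 2 Ag⁺(aq) + Ca(s) → 2 Ag(s) + Ca²⁺(aq); Q = [Ca²⁺]^1/[Ag⁺]^2.
From E = E° − (0.0592/n) log Q: log Q = (E° − E)·n/0.0592 = (+3.63 − (+3.688))·2/0.0592 = -1.9595.
So 2·log[Ag⁺] = 1·log(0.0006) − log Q = -3.2218 − (-1.9595) = -1.2623; log[Ag⁺] = -1.2623 / 2 = -0.6311; [Ag⁺] = 10^(-0.6311) ≈ 0.23 M.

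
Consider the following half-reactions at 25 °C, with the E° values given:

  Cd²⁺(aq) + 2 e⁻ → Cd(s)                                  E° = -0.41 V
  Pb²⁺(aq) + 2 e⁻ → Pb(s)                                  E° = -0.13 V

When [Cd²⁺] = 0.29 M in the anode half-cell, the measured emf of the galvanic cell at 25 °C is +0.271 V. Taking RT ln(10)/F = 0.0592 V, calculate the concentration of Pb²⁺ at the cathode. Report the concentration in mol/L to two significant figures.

Pb²⁺/Pb is the cathode, Cd²⁺/Cd the anode: E°cell = +0.28 V, n = 2.
Overall reaction: Pb²⁺(aq) + Cd(s) → Pb(s) + Cd²⁺(aq); Q = [Cd²⁺]^1/[Pb²⁺]^1.
From E = E° − (0.0592/n) log Q: log Q = (E° − E)·n/0.0592 = (+0.28 − (+0.271))·2/0.0592 = 0.3041.
So 1·log[Pb²⁺] = 1·log(0.29) − log Q = -0.5376 − (0.3041) = -0.8417; [Pb²⁺] = 10^(-0.8417) ≈ 0.14 M.

0.14 M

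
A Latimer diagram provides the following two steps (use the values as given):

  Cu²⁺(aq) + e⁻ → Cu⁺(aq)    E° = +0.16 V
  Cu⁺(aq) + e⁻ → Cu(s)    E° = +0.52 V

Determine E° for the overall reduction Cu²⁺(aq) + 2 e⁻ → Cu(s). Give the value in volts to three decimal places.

Standard free energies of sequential steps add: ΔG°₃ = ΔG°₁ + ΔG°₂, so n₃E°₃ = n₁E°₁ + n₂E°₂.
E°₃ = (1×+0.16 + 1×+0.52) / 2 = (+0.680) / 2 = +0.340 V.

+0.340 V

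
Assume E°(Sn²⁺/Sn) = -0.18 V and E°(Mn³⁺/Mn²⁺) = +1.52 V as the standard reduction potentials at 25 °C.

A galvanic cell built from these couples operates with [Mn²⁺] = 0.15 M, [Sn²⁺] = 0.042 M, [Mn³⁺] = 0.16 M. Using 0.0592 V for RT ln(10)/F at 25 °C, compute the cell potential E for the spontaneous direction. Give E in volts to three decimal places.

+1.742 V

Mn³⁺/Mn²⁺ is the cathode (higher E°), Sn²⁺/Sn the anode: E°cell = +1.52 − (-0.18) = +1.70 V, n = 2.
Overall: 2 Mn³⁺(aq) + Sn(s) → 2 Mn²⁺(aq) + Sn²⁺(aq)
Q = [Mn²⁺]^2·[Sn²⁺] / ([Mn³⁺]^2); log Q = -1.433.
E = E° − (0.0592/n) log Q = +1.70 − (0.0592/2)(-1.433) = +1.742 V.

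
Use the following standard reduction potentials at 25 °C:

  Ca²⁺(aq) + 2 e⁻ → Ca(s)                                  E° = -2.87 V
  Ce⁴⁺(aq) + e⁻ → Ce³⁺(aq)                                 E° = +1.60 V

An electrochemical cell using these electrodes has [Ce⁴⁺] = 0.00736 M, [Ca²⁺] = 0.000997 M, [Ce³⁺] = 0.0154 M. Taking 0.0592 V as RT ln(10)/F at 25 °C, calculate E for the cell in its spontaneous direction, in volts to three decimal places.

Ce⁴⁺/Ce³⁺ is the cathode (higher E°), Ca²⁺/Ca the anode: E°cell = +1.60 − (-2.87) = +4.47 V, n = 2.
Overall: 2 Ce⁴⁺(aq) + Ca(s) → 2 Ce³⁺(aq) + Ca²⁺(aq)
Q = [Ce³⁺]^2·[Ca²⁺] / ([Ce⁴⁺]^2); log Q = -2.360.
E = E° − (0.0592/n) log Q = +4.47 − (0.0592/2)(-2.360) = +4.540 V.

+4.540 V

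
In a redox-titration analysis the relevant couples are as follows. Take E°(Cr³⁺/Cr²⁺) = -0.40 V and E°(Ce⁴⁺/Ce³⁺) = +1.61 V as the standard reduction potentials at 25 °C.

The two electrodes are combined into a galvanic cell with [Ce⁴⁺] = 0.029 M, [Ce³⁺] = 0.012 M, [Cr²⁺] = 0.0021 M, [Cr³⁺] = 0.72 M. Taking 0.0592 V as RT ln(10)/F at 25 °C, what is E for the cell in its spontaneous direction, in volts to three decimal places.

Ce⁴⁺/Ce³⁺ is the cathode (higher E°), Cr³⁺/Cr²⁺ the anode: E°cell = +1.61 − (-0.40) = +2.01 V, n = 1.
Overall: Ce⁴⁺(aq) + Cr²⁺(aq) → Ce³⁺(aq) + Cr³⁺(aq)
Q = [Ce³⁺]·[Cr³⁺] / ([Ce⁴⁺]·[Cr²⁺]); log Q = 2.152.
E = E° − (0.0592/n) log Q = +2.01 − (0.0592/1)(2.152) = +1.883 V.

+1.883 V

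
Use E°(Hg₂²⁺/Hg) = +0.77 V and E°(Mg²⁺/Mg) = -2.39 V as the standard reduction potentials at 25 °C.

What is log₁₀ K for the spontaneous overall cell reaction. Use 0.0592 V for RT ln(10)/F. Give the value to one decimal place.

Cathode: Hg₂²⁺/Hg; anode: Mg²⁺/Mg. E°cell = +3.16 V, n = 2.
log K = nE°cell / 0.0592 = (2)(+3.16) / 0.0592 = 106.8.

106.8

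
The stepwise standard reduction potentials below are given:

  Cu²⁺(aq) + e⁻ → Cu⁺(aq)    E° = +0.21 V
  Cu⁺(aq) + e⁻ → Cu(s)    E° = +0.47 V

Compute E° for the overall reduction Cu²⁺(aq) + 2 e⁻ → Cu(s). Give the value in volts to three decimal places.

+0.340 V

Adding the free-energy changes (−nFE°) of the two steps gives −n₃FE°₃ = −n₁FE°₁ − n₂FE°₂.
E°₃ = (1×+0.21 + 1×+0.47) / 2 = (+0.680) / 2 = +0.340 V.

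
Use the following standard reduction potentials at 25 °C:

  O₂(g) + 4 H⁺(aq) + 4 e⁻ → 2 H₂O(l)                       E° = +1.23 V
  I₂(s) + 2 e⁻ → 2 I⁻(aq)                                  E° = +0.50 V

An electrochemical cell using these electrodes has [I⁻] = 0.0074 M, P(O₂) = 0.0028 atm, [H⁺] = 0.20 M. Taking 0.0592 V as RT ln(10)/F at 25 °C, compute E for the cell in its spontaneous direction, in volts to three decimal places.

O₂/H₂O is the cathode (higher E°), I₂/I⁻ the anode: E°cell = +1.23 − (+0.50) = +0.73 V, n = 4.
Overall: O₂(g) + 4 H⁺(aq) + 4 I⁻(aq) → 2 H₂O(l) + 2 I₂(s)
Q = 1 / (P(O₂)·[H⁺]^4·[I⁻]^4); log Q = 13.872.
E = E° − (0.0592/n) log Q = +0.73 − (0.0592/4)(13.872) = +0.525 V.

+0.525 V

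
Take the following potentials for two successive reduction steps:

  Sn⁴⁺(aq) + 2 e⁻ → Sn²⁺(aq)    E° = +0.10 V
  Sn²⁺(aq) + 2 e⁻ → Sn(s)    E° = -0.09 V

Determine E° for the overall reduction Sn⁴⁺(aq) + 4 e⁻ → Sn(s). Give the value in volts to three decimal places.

Since ΔG° = −nFE° is additive over sequential reductions, n₃E°₃ = n₁E°₁ + n₂E°₂.
E°₃ = (2×+0.10 + 2×-0.09) / 4 = (+0.020) / 4 = +0.005 V.

+0.005 V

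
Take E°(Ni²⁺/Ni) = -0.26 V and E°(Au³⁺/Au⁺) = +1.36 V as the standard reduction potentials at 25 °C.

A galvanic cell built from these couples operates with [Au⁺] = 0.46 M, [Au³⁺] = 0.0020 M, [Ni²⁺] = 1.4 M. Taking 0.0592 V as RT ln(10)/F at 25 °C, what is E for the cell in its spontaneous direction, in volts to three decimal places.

+1.546 V

Au³⁺/Au⁺ is the cathode (higher E°), Ni²⁺/Ni the anode: E°cell = +1.36 − (-0.26) = +1.62 V, n = 2.
Overall: Au³⁺(aq) + Ni(s) → Au⁺(aq) + Ni²⁺(aq)
Q = [Au⁺]·[Ni²⁺] / ([Au³⁺]); log Q = 2.508.
E = E° − (0.0592/n) log Q = +1.62 − (0.0592/2)(2.508) = +1.546 V.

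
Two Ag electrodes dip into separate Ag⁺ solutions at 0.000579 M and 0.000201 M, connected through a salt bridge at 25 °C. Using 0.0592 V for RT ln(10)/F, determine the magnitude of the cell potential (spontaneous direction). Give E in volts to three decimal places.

+0.027 V

For a concentration cell E°cell = 0. The 0.000579 M side is the cathode (reduction is favoured where [Ag⁺] is higher).
With n = 1, E = −(0.0592/1) log([Ag⁺]ₐₙ/[Ag⁺]꜀ₐₜ) = −(0.0592/1) log(0.000201/0.000579) = −(0.0592/1)(-0.459) = +0.027 V.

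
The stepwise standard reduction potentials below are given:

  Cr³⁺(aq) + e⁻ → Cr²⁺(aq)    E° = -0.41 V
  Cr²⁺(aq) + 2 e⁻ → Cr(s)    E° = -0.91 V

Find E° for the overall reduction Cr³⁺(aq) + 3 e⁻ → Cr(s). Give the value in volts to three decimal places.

Since ΔG° = −nFE° is additive over sequential reductions, n₃E°₃ = n₁E°₁ + n₂E°₂.
E°₃ = (1×-0.41 + 2×-0.91) / 3 = (-2.230) / 3 = -0.743 V.

-0.743 V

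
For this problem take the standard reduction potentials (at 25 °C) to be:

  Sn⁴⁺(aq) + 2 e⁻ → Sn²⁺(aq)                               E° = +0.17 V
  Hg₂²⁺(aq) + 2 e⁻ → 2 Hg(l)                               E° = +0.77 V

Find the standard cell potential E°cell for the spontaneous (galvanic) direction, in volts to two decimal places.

+0.60 V

The Hg₂²⁺/Hg couple has the higher reduction potential, so it is the cathode; Sn⁴⁺/Sn²⁺ is oxidised at the anode.
E°cell = E°(cathode) − E°(anode) = (+0.77) − (+0.17) = +0.60 V.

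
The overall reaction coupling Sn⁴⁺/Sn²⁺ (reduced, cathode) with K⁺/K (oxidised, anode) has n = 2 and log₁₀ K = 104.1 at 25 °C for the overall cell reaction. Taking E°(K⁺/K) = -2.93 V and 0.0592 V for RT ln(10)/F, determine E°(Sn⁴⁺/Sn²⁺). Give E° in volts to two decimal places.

E°cell = (0.0592/n)·log K = (0.0592/2)(104.1) = +3.081 V.
Since Sn⁴⁺/Sn²⁺ is the cathode and K⁺/K the anode, E°cell = E°(Sn⁴⁺/Sn²⁺) − E°(K⁺/K).
So E°(Sn⁴⁺/Sn²⁺) = E°cell + E°(K⁺/K) = +3.081 + (-2.93) = +0.15 V.

+0.15 V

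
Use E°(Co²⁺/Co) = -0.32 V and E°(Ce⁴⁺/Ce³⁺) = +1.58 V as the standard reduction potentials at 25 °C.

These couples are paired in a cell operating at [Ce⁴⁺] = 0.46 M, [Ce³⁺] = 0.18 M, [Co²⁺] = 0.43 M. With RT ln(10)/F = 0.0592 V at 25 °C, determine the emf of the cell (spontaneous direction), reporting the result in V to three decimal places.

Ce⁴⁺/Ce³⁺ is the cathode (higher E°), Co²⁺/Co the anode: E°cell = +1.58 − (-0.32) = +1.90 V, n = 2.
Overall: 2 Ce⁴⁺(aq) + Co(s) → 2 Ce³⁺(aq) + Co²⁺(aq)
Q = [Ce³⁺]^2·[Co²⁺] / ([Ce⁴⁺]^2); log Q = -1.182.
E = E° − (0.0592/n) log Q = +1.90 − (0.0592/2)(-1.182) = +1.935 V.

+1.935 V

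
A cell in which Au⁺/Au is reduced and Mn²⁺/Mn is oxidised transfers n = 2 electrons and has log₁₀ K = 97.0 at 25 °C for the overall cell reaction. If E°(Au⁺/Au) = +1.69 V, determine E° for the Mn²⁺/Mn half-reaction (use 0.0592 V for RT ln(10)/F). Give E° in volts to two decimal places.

E°cell = (0.0592/n)·log K = (0.0592/2)(97.0) = +2.871 V.
Since Au⁺/Au is the cathode and Mn²⁺/Mn the anode, E°cell = E°(Au⁺/Au) − E°(Mn²⁺/Mn).
So E°(Mn²⁺/Mn) = E°(Au⁺/Au) − E°cell = (+1.69) − (+2.871) = -1.18 V.

-1.18 V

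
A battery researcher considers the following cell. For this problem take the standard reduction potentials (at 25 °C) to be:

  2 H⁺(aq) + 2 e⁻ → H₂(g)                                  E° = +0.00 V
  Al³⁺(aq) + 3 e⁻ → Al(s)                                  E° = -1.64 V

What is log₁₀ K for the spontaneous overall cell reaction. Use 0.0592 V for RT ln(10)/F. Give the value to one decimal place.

166.2

Cathode: H⁺/H₂; anode: Al³⁺/Al. E°cell = +1.64 V, n = 6.
log K = nE°cell / 0.0592 = (6)(+1.64) / 0.0592 = 166.2.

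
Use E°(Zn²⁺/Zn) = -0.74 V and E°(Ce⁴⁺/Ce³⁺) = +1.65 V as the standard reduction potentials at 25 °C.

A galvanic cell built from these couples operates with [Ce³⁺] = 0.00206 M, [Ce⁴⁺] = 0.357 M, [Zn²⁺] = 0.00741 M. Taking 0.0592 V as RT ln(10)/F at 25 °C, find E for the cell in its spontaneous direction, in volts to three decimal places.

Ce⁴⁺/Ce³⁺ is the cathode (higher E°), Zn²⁺/Zn the anode: E°cell = +1.65 − (-0.74) = +2.39 V, n = 2.
Overall: 2 Ce⁴⁺(aq) + Zn(s) → 2 Ce³⁺(aq) + Zn²⁺(aq)
Q = [Ce³⁺]^2·[Zn²⁺] / ([Ce⁴⁺]^2); log Q = -6.608.
E = E° − (0.0592/n) log Q = +2.39 − (0.0592/2)(-6.608) = +2.586 V.

+2.586 V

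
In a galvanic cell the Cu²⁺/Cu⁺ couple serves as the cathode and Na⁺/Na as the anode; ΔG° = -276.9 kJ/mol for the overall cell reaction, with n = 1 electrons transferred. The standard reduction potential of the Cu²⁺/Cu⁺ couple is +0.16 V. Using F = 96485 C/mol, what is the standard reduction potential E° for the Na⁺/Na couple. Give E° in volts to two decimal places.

-2.71 V

E°cell = −ΔG°/(nF) = −(-276.9×10³)/((1)(96485)) = +2.870 V.
Since Cu²⁺/Cu⁺ is the cathode and Na⁺/Na the anode, E°cell = E°(Cu²⁺/Cu⁺) − E°(Na⁺/Na).
So E°(Na⁺/Na) = E°(Cu²⁺/Cu⁺) − E°cell = (+0.16) − (+2.870) = -2.71 V.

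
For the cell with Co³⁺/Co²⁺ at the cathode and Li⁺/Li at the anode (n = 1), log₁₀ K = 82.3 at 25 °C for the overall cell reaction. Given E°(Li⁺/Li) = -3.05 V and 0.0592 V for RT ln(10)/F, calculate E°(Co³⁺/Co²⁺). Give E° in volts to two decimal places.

E°cell = (0.0592/n)·log K = (0.0592/1)(82.3) = +4.872 V.
Since Co³⁺/Co²⁺ is the cathode and Li⁺/Li the anode, E°cell = E°(Co³⁺/Co²⁺) − E°(Li⁺/Li).
So E°(Co³⁺/Co²⁺) = E°cell + E°(Li⁺/Li) = +4.872 + (-3.05) = +1.82 V.

+1.82 V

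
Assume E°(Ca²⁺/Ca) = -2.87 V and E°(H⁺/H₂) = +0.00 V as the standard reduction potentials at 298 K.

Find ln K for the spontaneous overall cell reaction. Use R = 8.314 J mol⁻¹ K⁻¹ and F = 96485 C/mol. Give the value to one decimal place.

223.5

Cathode: H⁺/H₂; anode: Ca²⁺/Ca. E°cell = (+0.00) − (-2.87) = +2.87 V, with n = 2.
ΔG° = −nFE° = −RT ln K, so ln K = nFE°/(RT) = (2)(96485)(+2.87) / ((8.314)(298)) = 223.535.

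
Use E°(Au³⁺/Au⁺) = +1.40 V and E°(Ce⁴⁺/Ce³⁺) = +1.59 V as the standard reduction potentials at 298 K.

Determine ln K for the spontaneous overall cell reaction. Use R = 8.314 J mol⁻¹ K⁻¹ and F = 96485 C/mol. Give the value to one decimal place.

14.8

Cathode: Ce⁴⁺/Ce³⁺; anode: Au³⁺/Au⁺. E°cell = (+1.59) − (+1.40) = +0.19 V, with n = 2.
ΔG° = −nFE° = −RT ln K, so ln K = nFE°/(RT) = (2)(96485)(+0.19) / ((8.314)(298)) = 14.798.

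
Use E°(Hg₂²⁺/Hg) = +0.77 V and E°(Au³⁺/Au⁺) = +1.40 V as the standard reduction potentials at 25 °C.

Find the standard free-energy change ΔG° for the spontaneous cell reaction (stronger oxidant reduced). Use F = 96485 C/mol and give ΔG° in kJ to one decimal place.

-121.6 kJ

Au³⁺/Au⁺ (E° = +1.40 V) is the cathode; Hg₂²⁺/Hg (E° = +0.77 V) is the anode, so E°cell = +0.63 V.
Balancing electrons gives n = 2 (lcm of 2 and 2).
ΔG° = −nFE° = −(2)(96485)(+0.63) = -121,571 J = -121.6 kJ.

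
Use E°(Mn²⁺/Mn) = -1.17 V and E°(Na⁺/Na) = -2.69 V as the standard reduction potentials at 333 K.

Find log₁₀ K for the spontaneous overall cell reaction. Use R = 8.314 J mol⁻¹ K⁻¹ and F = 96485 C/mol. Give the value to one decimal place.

46.0

Cathode: Mn²⁺/Mn; anode: Na⁺/Na. E°cell = (-1.17) − (-2.69) = +1.52 V, with n = 2.
ΔG° = −nFE° = −RT ln K, so ln K = nFE°/(RT) = (2)(96485)(+1.52) / ((8.314)(333)) = 105.945.
log₁₀ K = 105.945 / ln 10 = 46.0.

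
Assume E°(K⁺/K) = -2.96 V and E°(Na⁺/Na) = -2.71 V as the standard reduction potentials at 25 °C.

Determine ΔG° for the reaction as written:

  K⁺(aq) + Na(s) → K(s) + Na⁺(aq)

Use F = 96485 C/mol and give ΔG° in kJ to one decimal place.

As written, K⁺/K is reduced (cathode) and Na⁺/Na is oxidised (anode), so E°cell = (-2.96) − (-2.71) = -0.25 V.
Balancing electrons gives n = 1.
ΔG° = −nFE° = −(1)(96485)(-0.25) = 24,121 J = +24.1 kJ.

+24.1 kJ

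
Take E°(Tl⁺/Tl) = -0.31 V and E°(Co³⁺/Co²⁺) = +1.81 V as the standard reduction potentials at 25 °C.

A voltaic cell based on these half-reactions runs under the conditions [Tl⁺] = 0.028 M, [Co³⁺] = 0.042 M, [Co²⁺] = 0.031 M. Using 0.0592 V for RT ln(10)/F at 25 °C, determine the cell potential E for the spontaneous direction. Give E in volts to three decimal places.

+2.220 V

Co³⁺/Co²⁺ is the cathode (higher E°), Tl⁺/Tl the anode: E°cell = +1.81 − (-0.31) = +2.12 V, n = 1.
Overall: Co³⁺(aq) + Tl(s) → Co²⁺(aq) + Tl⁺(aq)
Q = [Co²⁺]·[Tl⁺] / ([Co³⁺]); log Q = -1.685.
E = E° − (0.0592/n) log Q = +2.12 − (0.0592/1)(-1.685) = +2.220 V.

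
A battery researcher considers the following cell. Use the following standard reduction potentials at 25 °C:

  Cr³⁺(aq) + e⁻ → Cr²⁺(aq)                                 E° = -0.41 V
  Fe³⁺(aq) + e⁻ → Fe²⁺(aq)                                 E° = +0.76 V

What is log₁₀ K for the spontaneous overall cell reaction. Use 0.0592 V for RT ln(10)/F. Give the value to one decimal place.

Cathode: Fe³⁺/Fe²⁺; anode: Cr³⁺/Cr²⁺. E°cell = +1.17 V, n = 1.
log K = nE°cell / 0.0592 = (1)(+1.17) / 0.0592 = 19.8.

19.8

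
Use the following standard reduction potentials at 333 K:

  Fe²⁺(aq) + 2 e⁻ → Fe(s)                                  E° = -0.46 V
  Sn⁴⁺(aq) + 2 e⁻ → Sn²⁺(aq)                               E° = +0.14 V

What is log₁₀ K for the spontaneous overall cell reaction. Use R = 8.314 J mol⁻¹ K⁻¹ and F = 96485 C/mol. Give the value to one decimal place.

Cathode: Sn⁴⁺/Sn²⁺; anode: Fe²⁺/Fe. E°cell = (+0.14) − (-0.46) = +0.60 V, with n = 2.
ΔG° = −nFE° = −RT ln K, so ln K = nFE°/(RT) = (2)(96485)(+0.60) / ((8.314)(333)) = 41.820.
log₁₀ K = 41.820 / ln 10 = 18.2.

18.2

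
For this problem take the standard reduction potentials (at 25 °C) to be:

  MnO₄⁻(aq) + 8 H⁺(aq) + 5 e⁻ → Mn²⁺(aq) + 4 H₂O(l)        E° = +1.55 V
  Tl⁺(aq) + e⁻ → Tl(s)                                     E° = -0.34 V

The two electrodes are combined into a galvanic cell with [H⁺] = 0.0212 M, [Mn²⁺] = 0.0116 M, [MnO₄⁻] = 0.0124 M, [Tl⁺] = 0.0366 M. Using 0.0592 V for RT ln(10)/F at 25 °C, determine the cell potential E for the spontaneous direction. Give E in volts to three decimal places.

+1.817 V

MnO₄⁻/Mn²⁺ is the cathode (higher E°), Tl⁺/Tl the anode: E°cell = +1.55 − (-0.34) = +1.89 V, n = 5.
Overall: MnO₄⁻(aq) + 8 H⁺(aq) + 5 Tl(s) → Mn²⁺(aq) + 4 H₂O(l) + 5 Tl⁺(aq)
Q = [Mn²⁺]·[Tl⁺]^5 / ([MnO₄⁻]·[H⁺]^8); log Q = 6.178.
E = E° − (0.0592/n) log Q = +1.89 − (0.0592/5)(6.178) = +1.817 V.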